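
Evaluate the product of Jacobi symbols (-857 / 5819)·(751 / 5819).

1

By multiplicativity, (-857·751 / 5819) = (-857 / 5819)·(751 / 5819).
First factor (-857 / 5819):
(-857 / 5819)
  = (4962 / 5819)    [-857 ≡ 4962 mod 5819]
  = -(2481 / 5819)    [5819 ≡ 3 mod 8 ⇒ (2 / 5819) = -1]
  = -(5819 / 2481)    [QR: 2481 ≡ 1 mod 4, sign kept]
  = -(857 / 2481)    [5819 ≡ 857 mod 2481]
  = -(2481 / 857)    [QR: 857 ≡ 1 mod 4, sign kept]
  = -(767 / 857)    [2481 ≡ 767 mod 857]
  = -(857 / 767)    [QR: 857 ≡ 1 mod 4, sign kept]
  = -(90 / 767)    [857 ≡ 90 mod 767]
  = -(45 / 767)    [767 ≡ 7 mod 8 ⇒ (2 / 767) = +1]
  = -(767 / 45)    [QR: 45 ≡ 1 mod 4, sign kept]
  = -(2 / 45)    [767 ≡ 2 mod 45]
  = (1 / 45)    [45 ≡ 5 mod 8 ⇒ (2 / 45) = -1]
  = 1    [(1 / 45) = 1]
Second factor (751 / 5819):
(751 / 5819)
  = -(5819 / 751)    [QR: both ≡ 3 mod 4, sign flips]
  = -(562 / 751)    [5819 ≡ 562 mod 751]
  = -(281 / 751)    [751 ≡ 7 mod 8 ⇒ (2 / 751) = +1]
  = -(751 / 281)    [QR: 281 ≡ 1 mod 4, sign kept]
  = -(189 / 281)    [751 ≡ 189 mod 281]
  = -(281 / 189)    [QR: 189 ≡ 1 mod 4, sign kept]
  = -(92 / 189)    [281 ≡ 92 mod 189]
  = -(23 / 189)    [189 ≡ 5 mod 8 ⇒ (2 / 189)^2 = +1]
  = -(189 / 23)    [QR: 189 ≡ 1 mod 4, sign kept]
  = -(5 / 23)    [189 ≡ 5 mod 23]
  = -(23 / 5)    [QR: 5 ≡ 1 mod 4, sign kept]
  = -(3 / 5)    [23 ≡ 3 mod 5]
  = -(5 / 3)    [QR: 5 ≡ 1 mod 4, sign kept]
  = -(2 / 3)    [5 ≡ 2 mod 3]
  = (1 / 3)    [3 ≡ 3 mod 8 ⇒ (2 / 3) = -1]
  = 1    [(1 / 3) = 1]
Product: (1)·(1) = 1.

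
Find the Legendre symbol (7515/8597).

1

(7515/8597)
  = (8597/7515)    [QR: 8597 ≡ 1 mod 4, sign kept]
  = (1082/7515)    [8597 ≡ 1082 mod 7515]
  = -(541/7515)    [7515 ≡ 3 mod 8 ⇒ (2/7515) = -1]
  = -(7515/541)    [QR: 541 ≡ 1 mod 4, sign kept]
  = -(482/541)    [7515 ≡ 482 mod 541]
  = (241/541)    [541 ≡ 5 mod 8 ⇒ (2/541) = -1]
  = (541/241)    [QR: 241 ≡ 1 mod 4, sign kept]
  = (59/241)    [541 ≡ 59 mod 241]
  = (241/59)    [QR: 241 ≡ 1 mod 4, sign kept]
  = (5/59)    [241 ≡ 5 mod 59]
  = (59/5)    [QR: 5 ≡ 1 mod 4, sign kept]
  = (4/5)    [59 ≡ 4 mod 5]
  = (1/5)    [5 ≡ 5 mod 8 ⇒ (2/5)^2 = +1]
  = 1    [(1/5) = 1]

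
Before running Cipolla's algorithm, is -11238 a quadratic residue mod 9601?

(-11238/9601)
  = (7964/9601)    [-11238 ≡ 7964 mod 9601]
  = (1991/9601)    [9601 ≡ 1 mod 8 ⇒ (2/9601)^2 = +1]
  = (9601/1991)    [QR: 9601 ≡ 1 mod 4, sign kept]
  = (1637/1991)    [9601 ≡ 1637 mod 1991]
  = (1991/1637)    [QR: 1637 ≡ 1 mod 4, sign kept]
  = (354/1637)    [1991 ≡ 354 mod 1637]
  = -(177/1637)    [1637 ≡ 5 mod 8 ⇒ (2/1637) = -1]
  = -(1637/177)    [QR: 177 ≡ 1 mod 4, sign kept]
  = -(44/177)    [1637 ≡ 44 mod 177]
  = -(11/177)    [177 ≡ 1 mod 8 ⇒ (2/177)^2 = +1]
  = -(177/11)    [QR: 177 ≡ 1 mod 4, sign kept]
  = -(1/11)    [177 ≡ 1 mod 11]
  = -1    [(1/11) = 1]
The Legendre symbol is -1, so x^2 ≡ -11238 (mod 9601) has no solution.

no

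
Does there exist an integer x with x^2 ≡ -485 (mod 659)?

Reduce the numerator: -485 ≡ 174 (mod 659), so (-485|659) = (174|659).
Factor out 2: 174 = 2·87. Since 659 ≡ 3 (mod 8), (2|659) = -1. Now have -(87|659).
Both 87 ≡ 3 and 659 ≡ 3 (mod 4), so reciprocity gives (87|659) = -(659|87). Reduce: 659 ≡ 50 (mod 87). Now have (50|87).
Factor out 2: 50 = 2·25. Since 87 ≡ 7 (mod 8), (2|87) = +1. Now have (25|87).
25 ≡ 1 (mod 4), so quadratic reciprocity gives (25|87) = (87|25). Reduce: 87 ≡ 12 (mod 25). Now have (12|25).
Factor out 2: 12 = 2^2·3. Since 25 ≡ 1 (mod 8), (2|25) = +1, and (2|25)^2 = +1. Now have (3|25).
25 ≡ 1 (mod 4), so quadratic reciprocity gives (3|25) = (25|3). Reduce: 25 ≡ 1 (mod 3). Now have (1|3).
(1|3) = 1. Collecting the sign factors: 1.
(-485|659) = 1, and 659 is prime, so -485 is a quadratic residue mod 659.

yes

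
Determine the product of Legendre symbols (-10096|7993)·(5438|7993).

-1

By multiplicativity, (-10096·5438|7993) = (-10096|7993)·(5438|7993).
First factor (-10096|7993):
Reduce the numerator: -10096 ≡ 5890 (mod 7993), so (-10096|7993) = (5890|7993).
Factor out 2: 5890 = 2·2945. Since 7993 ≡ 1 (mod 8), (2|7993) = +1. Now have (2945|7993).
2945 ≡ 1 (mod 4), so quadratic reciprocity gives (2945|7993) = (7993|2945). Reduce: 7993 ≡ 2103 (mod 2945). Now have (2103|2945).
2945 ≡ 1 (mod 4), so quadratic reciprocity gives (2103|2945) = (2945|2103). Reduce: 2945 ≡ 842 (mod 2103). Now have (842|2103).
Factor out 2: 842 = 2·421. Since 2103 ≡ 7 (mod 8), (2|2103) = +1. Now have (421|2103).
421 ≡ 1 (mod 4), so quadratic reciprocity gives (421|2103) = (2103|421). Reduce: 2103 ≡ 419 (mod 421). Now have (419|421).
421 ≡ 1 (mod 4), so quadratic reciprocity gives (419|421) = (421|419). Reduce: 421 ≡ 2 (mod 419). Now have (2|419).
Factor out 2: 2 = 2. Since 419 ≡ 3 (mod 8), (2|419) = -1. Now have -(1|419).
(1|419) = 1. Collecting the sign factors: -1.
Second factor (5438|7993):
Factor out 2: 5438 = 2·2719. Since 7993 ≡ 1 (mod 8), (2|7993) = +1. Now have (2719|7993).
7993 ≡ 1 (mod 4), so quadratic reciprocity gives (2719|7993) = (7993|2719). Reduce: 7993 ≡ 2555 (mod 2719). Now have (2555|2719).
Both 2555 ≡ 3 and 2719 ≡ 3 (mod 4), so reciprocity gives (2555|2719) = -(2719|2555). Reduce: 2719 ≡ 164 (mod 2555). Now have -(164|2555).
Factor out 2: 164 = 2^2·41. Since 2555 ≡ 3 (mod 8), (2|2555) = -1, and (2|2555)^2 = +1. Now have -(41|2555).
41 ≡ 1 (mod 4), so quadratic reciprocity gives (41|2555) = (2555|41). Reduce: 2555 ≡ 13 (mod 41). Now have -(13|41).
13 ≡ 1 (mod 4), so quadratic reciprocity gives (13|41) = (41|13). Reduce: 41 ≡ 2 (mod 13). Now have -(2|13).
Factor out 2: 2 = 2. Since 13 ≡ 5 (mod 8), (2|13) = -1. Now have (1|13).
(1|13) = 1. Collecting the sign factors: 1.
Product: (-1)·(1) = -1.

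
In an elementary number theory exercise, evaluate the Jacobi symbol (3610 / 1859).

(3610 / 1859)
  = (1751 / 1859)    [3610 ≡ 1751 mod 1859]
  = -(1859 / 1751)    [QR: both ≡ 3 mod 4, sign flips]
  = -(108 / 1751)    [1859 ≡ 108 mod 1751]
  = -(27 / 1751)    [1751 ≡ 7 mod 8 ⇒ (2 / 1751)^2 = +1]
  = (1751 / 27)    [QR: both ≡ 3 mod 4, sign flips]
  = (23 / 27)    [1751 ≡ 23 mod 27]
  = -(27 / 23)    [QR: both ≡ 3 mod 4, sign flips]
  = -(4 / 23)    [27 ≡ 4 mod 23]
  = -(1 / 23)    [23 ≡ 7 mod 8 ⇒ (2 / 23)^2 = +1]
  = -1    [(1 / 23) = 1]

-1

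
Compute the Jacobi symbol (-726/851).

1

Reduce the numerator: -726 ≡ 125 (mod 851), so (-726/851) = (125/851).
125 ≡ 1 (mod 4), so quadratic reciprocity gives (125/851) = (851/125). Reduce: 851 ≡ 101 (mod 125). Now have (101/125).
101 ≡ 1 (mod 4), so quadratic reciprocity gives (101/125) = (125/101). Reduce: 125 ≡ 24 (mod 101). Now have (24/101).
Factor out 2: 24 = 2^3·3. Since 101 ≡ 5 (mod 8), (2/101) = -1, and (2/101)^3 = -1. Now have -(3/101).
101 ≡ 1 (mod 4), so quadratic reciprocity gives (3/101) = (101/3). Reduce: 101 ≡ 2 (mod 3). Now have -(2/3).
Factor out 2: 2 = 2. Since 3 ≡ 3 (mod 8), (2/3) = -1. Now have (1/3).
(1/3) = 1. Collecting the sign factors: 1.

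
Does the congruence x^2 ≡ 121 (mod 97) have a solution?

Reduce the numerator: 121 ≡ 24 (mod 97), so (121/97) = (24/97).
Factor out 2: 24 = 2^3·3. Since 97 ≡ 1 (mod 8), (2/97) = +1, and (2/97)^3 = +1. Now have (3/97).
97 ≡ 1 (mod 4), so quadratic reciprocity gives (3/97) = (97/3). Reduce: 97 ≡ 1 (mod 3). Now have (1/3).
(1/3) = 1. Collecting the sign factors: 1.
The Legendre symbol is 1, so x^2 ≡ 121 (mod 97) has solution.

yes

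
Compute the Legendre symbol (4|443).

1

Factor out 2: 4 = 2^2. Since 443 ≡ 3 (mod 8), (2|443) = -1, and (2|443)^2 = +1. Now have (1|443).
(1|443) = 1. Collecting the sign factors: 1.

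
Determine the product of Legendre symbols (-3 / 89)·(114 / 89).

-1

By multiplicativity, (-3·114 / 89) = (-3 / 89)·(114 / 89).
First factor (-3 / 89):
Reduce the numerator: -3 ≡ 86 (mod 89), so (-3 / 89) = (86 / 89).
Factor out 2: 86 = 2·43. Since 89 ≡ 1 (mod 8), (2 / 89) = +1. Now have (43 / 89).
89 ≡ 1 (mod 4), so quadratic reciprocity gives (43 / 89) = (89 / 43). Reduce: 89 ≡ 3 (mod 43). Now have (3 / 43).
Both 3 ≡ 3 and 43 ≡ 3 (mod 4), so reciprocity gives (3 / 43) = -(43 / 3). Reduce: 43 ≡ 1 (mod 3). Now have -(1 / 3).
(1 / 3) = 1. Collecting the sign factors: -1.
Second factor (114 / 89):
Reduce the numerator: 114 ≡ 25 (mod 89), so (114 / 89) = (25 / 89).
25 ≡ 1 (mod 4), so quadratic reciprocity gives (25 / 89) = (89 / 25). Reduce: 89 ≡ 14 (mod 25). Now have (14 / 25).
Factor out 2: 14 = 2·7. Since 25 ≡ 1 (mod 8), (2 / 25) = +1. Now have (7 / 25).
25 ≡ 1 (mod 4), so quadratic reciprocity gives (7 / 25) = (25 / 7). Reduce: 25 ≡ 4 (mod 7). Now have (4 / 7).
Factor out 2: 4 = 2^2. Since 7 ≡ 7 (mod 8), (2 / 7) = +1, and (2 / 7)^2 = +1. Now have (1 / 7).
(1 / 7) = 1. Collecting the sign factors: 1.
Product: (-1)·(1) = -1.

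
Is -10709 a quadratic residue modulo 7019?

yes

Pull out -1: (-10709/7019) = (-1/7019)·(10709/7019). Since 7019 ≡ 3 (mod 4), (-1/7019) = -1. Now have -(10709/7019).
Reduce the numerator: 10709 ≡ 3690 (mod 7019), so (10709/7019) = (3690/7019).
Factor out 2: 3690 = 2·1845. Since 7019 ≡ 3 (mod 8), (2/7019) = -1. Now have (1845/7019).
1845 ≡ 1 (mod 4), so quadratic reciprocity gives (1845/7019) = (7019/1845). Reduce: 7019 ≡ 1484 (mod 1845). Now have (1484/1845).
Factor out 2: 1484 = 2^2·371. Since 1845 ≡ 5 (mod 8), (2/1845) = -1, and (2/1845)^2 = +1. Now have (371/1845).
1845 ≡ 1 (mod 4), so quadratic reciprocity gives (371/1845) = (1845/371). Reduce: 1845 ≡ 361 (mod 371). Now have (361/371).
361 ≡ 1 (mod 4), so quadratic reciprocity gives (361/371) = (371/361). Reduce: 371 ≡ 10 (mod 361). Now have (10/361).
Factor out 2: 10 = 2·5. Since 361 ≡ 1 (mod 8), (2/361) = +1. Now have (5/361).
5 ≡ 1 (mod 4), so quadratic reciprocity gives (5/361) = (361/5). Reduce: 361 ≡ 1 (mod 5). Now have (1/5).
(1/5) = 1. Collecting the sign factors: 1.
(-10709/7019) = 1, and 7019 is prime, so -10709 is a quadratic residue mod 7019.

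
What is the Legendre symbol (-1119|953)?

(-1119|953)
  = (787|953)    [-1119 ≡ 787 mod 953]
  = (953|787)    [QR: 953 ≡ 1 mod 4, sign kept]
  = (166|787)    [953 ≡ 166 mod 787]
  = -(83|787)    [787 ≡ 3 mod 8 ⇒ (2|787) = -1]
  = (787|83)    [QR: both ≡ 3 mod 4, sign flips]
  = (40|83)    [787 ≡ 40 mod 83]
  = -(5|83)    [83 ≡ 3 mod 8 ⇒ (2|83)^3 = -1]
  = -(83|5)    [QR: 5 ≡ 1 mod 4, sign kept]
  = -(3|5)    [83 ≡ 3 mod 5]
  = -(5|3)    [QR: 5 ≡ 1 mod 4, sign kept]
  = -(2|3)    [5 ≡ 2 mod 3]
  = (1|3)    [3 ≡ 3 mod 8 ⇒ (2|3) = -1]
  = 1    [(1|3) = 1]

1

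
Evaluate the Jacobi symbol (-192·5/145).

By multiplicativity, (-192·5/145) = (-192/145)·(5/145).
First factor (-192/145):
(-192/145)
  = (98/145)    [-192 ≡ 98 mod 145]
  = (49/145)    [145 ≡ 1 mod 8 ⇒ (2/145) = +1]
  = (145/49)    [QR: 49 ≡ 1 mod 4, sign kept]
  = (47/49)    [145 ≡ 47 mod 49]
  = (49/47)    [QR: 49 ≡ 1 mod 4, sign kept]
  = (2/47)    [49 ≡ 2 mod 47]
  = (1/47)    [47 ≡ 7 mod 8 ⇒ (2/47) = +1]
  = 1    [(1/47) = 1]
Second factor (5/145):
(5/145)
  = (145/5)    [QR: 5 ≡ 1 mod 4, sign kept]
  = (0/5)    [145 ≡ 0 mod 5]
  = 0    [numerator 0, gcd > 1]
Product: (1)·(0) = 0.

0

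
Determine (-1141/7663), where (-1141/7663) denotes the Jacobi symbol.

-1

Pull out -1: (-1141/7663) = (-1/7663)·(1141/7663). Since 7663 ≡ 3 (mod 4), (-1/7663) = -1. Now have -(1141/7663).
1141 ≡ 1 (mod 4), so quadratic reciprocity gives (1141/7663) = (7663/1141). Reduce: 7663 ≡ 817 (mod 1141). Now have -(817/1141).
817 ≡ 1 (mod 4), so quadratic reciprocity gives (817/1141) = (1141/817). Reduce: 1141 ≡ 324 (mod 817). Now have -(324/817).
Factor out 2: 324 = 2^2·81. Since 817 ≡ 1 (mod 8), (2/817) = +1, and (2/817)^2 = +1. Now have -(81/817).
81 ≡ 1 (mod 4), so quadratic reciprocity gives (81/817) = (817/81). Reduce: 817 ≡ 7 (mod 81). Now have -(7/81).
81 ≡ 1 (mod 4), so quadratic reciprocity gives (7/81) = (81/7). Reduce: 81 ≡ 4 (mod 7). Now have -(4/7).
Factor out 2: 4 = 2^2. Since 7 ≡ 7 (mod 8), (2/7) = +1, and (2/7)^2 = +1. Now have -(1/7).
(1/7) = 1. Collecting the sign factors: -1.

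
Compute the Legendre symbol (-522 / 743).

Reduce the numerator: -522 ≡ 221 (mod 743), so (-522 / 743) = (221 / 743).
221 ≡ 1 (mod 4), so quadratic reciprocity gives (221 / 743) = (743 / 221). Reduce: 743 ≡ 80 (mod 221). Now have (80 / 221).
Factor out 2: 80 = 2^4·5. Since 221 ≡ 5 (mod 8), (2 / 221) = -1, and (2 / 221)^4 = +1. Now have (5 / 221).
5 ≡ 1 (mod 4), so quadratic reciprocity gives (5 / 221) = (221 / 5). Reduce: 221 ≡ 1 (mod 5). Now have (1 / 5).
(1 / 5) = 1. Collecting the sign factors: 1.

1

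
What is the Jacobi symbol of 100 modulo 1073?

Factor out 2: 100 = 2^2·25. Since 1073 ≡ 1 (mod 8), (2/1073) = +1, and (2/1073)^2 = +1. Now have (25/1073).
25 ≡ 1 (mod 4), so quadratic reciprocity gives (25/1073) = (1073/25). Reduce: 1073 ≡ 23 (mod 25). Now have (23/25).
25 ≡ 1 (mod 4), so quadratic reciprocity gives (23/25) = (25/23). Reduce: 25 ≡ 2 (mod 23). Now have (2/23).
Factor out 2: 2 = 2. Since 23 ≡ 7 (mod 8), (2/23) = +1. Now have (1/23).
(1/23) = 1. Collecting the sign factors: 1.

1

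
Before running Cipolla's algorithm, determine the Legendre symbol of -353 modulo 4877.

1

Reduce the numerator: -353 ≡ 4524 (mod 4877), so (-353 / 4877) = (4524 / 4877).
Factor out 2: 4524 = 2^2·1131. Since 4877 ≡ 5 (mod 8), (2 / 4877) = -1, and (2 / 4877)^2 = +1. Now have (1131 / 4877).
4877 ≡ 1 (mod 4), so quadratic reciprocity gives (1131 / 4877) = (4877 / 1131). Reduce: 4877 ≡ 353 (mod 1131). Now have (353 / 1131).
353 ≡ 1 (mod 4), so quadratic reciprocity gives (353 / 1131) = (1131 / 353). Reduce: 1131 ≡ 72 (mod 353). Now have (72 / 353).
Factor out 2: 72 = 2^3·9. Since 353 ≡ 1 (mod 8), (2 / 353) = +1, and (2 / 353)^3 = +1. Now have (9 / 353).
9 ≡ 1 (mod 4), so quadratic reciprocity gives (9 / 353) = (353 / 9). Reduce: 353 ≡ 2 (mod 9). Now have (2 / 9).
Factor out 2: 2 = 2. Since 9 ≡ 1 (mod 8), (2 / 9) = +1. Now have (1 / 9).
(1 / 9) = 1. Collecting the sign factors: 1.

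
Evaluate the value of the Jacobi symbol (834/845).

1

(834/845)
  = -(417/845)    [845 ≡ 5 mod 8 ⇒ (2/845) = -1]
  = -(845/417)    [QR: 417 ≡ 1 mod 4, sign kept]
  = -(11/417)    [845 ≡ 11 mod 417]
  = -(417/11)    [QR: 417 ≡ 1 mod 4, sign kept]
  = -(10/11)    [417 ≡ 10 mod 11]
  = (5/11)    [11 ≡ 3 mod 8 ⇒ (2/11) = -1]
  = (11/5)    [QR: 5 ≡ 1 mod 4, sign kept]
  = (1/5)    [11 ≡ 1 mod 5]
  = 1    [(1/5) = 1]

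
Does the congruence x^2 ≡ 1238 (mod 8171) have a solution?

yes

Factor out 2: 1238 = 2·619. Since 8171 ≡ 3 (mod 8), (2/8171) = -1. Now have -(619/8171).
Both 619 ≡ 3 and 8171 ≡ 3 (mod 4), so reciprocity gives (619/8171) = -(8171/619). Reduce: 8171 ≡ 124 (mod 619). Now have (124/619).
Factor out 2: 124 = 2^2·31. Since 619 ≡ 3 (mod 8), (2/619) = -1, and (2/619)^2 = +1. Now have (31/619).
Both 31 ≡ 3 and 619 ≡ 3 (mod 4), so reciprocity gives (31/619) = -(619/31). Reduce: 619 ≡ 30 (mod 31). Now have -(30/31).
Factor out 2: 30 = 2·15. Since 31 ≡ 7 (mod 8), (2/31) = +1. Now have -(15/31).
Both 15 ≡ 3 and 31 ≡ 3 (mod 4), so reciprocity gives (15/31) = -(31/15). Reduce: 31 ≡ 1 (mod 15). Now have (1/15).
(1/15) = 1. Collecting the sign factors: 1.
The Legendre symbol is 1, so x^2 ≡ 1238 (mod 8171) has solution.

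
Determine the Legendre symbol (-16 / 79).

Pull out -1: (-16 / 79) = (-1 / 79)·(16 / 79). Since 79 ≡ 3 (mod 4), (-1 / 79) = -1. Now have -(16 / 79).
Factor out 2: 16 = 2^4. Since 79 ≡ 7 (mod 8), (2 / 79) = +1, and (2 / 79)^4 = +1. Now have -(1 / 79).
(1 / 79) = 1. Collecting the sign factors: -1.

-1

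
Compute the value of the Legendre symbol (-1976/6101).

1

(-1976/6101)
  = (1976/6101)    [6101 ≡ 1 mod 4 ⇒ (-1/6101) = +1]
  = -(247/6101)    [6101 ≡ 5 mod 8 ⇒ (2/6101)^3 = -1]
  = -(6101/247)    [QR: 6101 ≡ 1 mod 4, sign kept]
  = -(173/247)    [6101 ≡ 173 mod 247]
  = -(247/173)    [QR: 173 ≡ 1 mod 4, sign kept]
  = -(74/173)    [247 ≡ 74 mod 173]
  = (37/173)    [173 ≡ 5 mod 8 ⇒ (2/173) = -1]
  = (173/37)    [QR: 37 ≡ 1 mod 4, sign kept]
  = (25/37)    [173 ≡ 25 mod 37]
  = (37/25)    [QR: 25 ≡ 1 mod 4, sign kept]
  = (12/25)    [37 ≡ 12 mod 25]
  = (3/25)    [25 ≡ 1 mod 8 ⇒ (2/25)^2 = +1]
  = (25/3)    [QR: 25 ≡ 1 mod 4, sign kept]
  = (1/3)    [25 ≡ 1 mod 3]
  = 1    [(1/3) = 1]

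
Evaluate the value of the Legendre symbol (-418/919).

1

Reduce the numerator: -418 ≡ 501 (mod 919), so (-418/919) = (501/919).
501 ≡ 1 (mod 4), so quadratic reciprocity gives (501/919) = (919/501). Reduce: 919 ≡ 418 (mod 501). Now have (418/501).
Factor out 2: 418 = 2·209. Since 501 ≡ 5 (mod 8), (2/501) = -1. Now have -(209/501).
209 ≡ 1 (mod 4), so quadratic reciprocity gives (209/501) = (501/209). Reduce: 501 ≡ 83 (mod 209). Now have -(83/209).
209 ≡ 1 (mod 4), so quadratic reciprocity gives (83/209) = (209/83). Reduce: 209 ≡ 43 (mod 83). Now have -(43/83).
Both 43 ≡ 3 and 83 ≡ 3 (mod 4), so reciprocity gives (43/83) = -(83/43). Reduce: 83 ≡ 40 (mod 43). Now have (40/43).
Factor out 2: 40 = 2^3·5. Since 43 ≡ 3 (mod 8), (2/43) = -1, and (2/43)^3 = -1. Now have -(5/43).
5 ≡ 1 (mod 4), so quadratic reciprocity gives (5/43) = (43/5). Reduce: 43 ≡ 3 (mod 5). Now have -(3/5).
5 ≡ 1 (mod 4), so quadratic reciprocity gives (3/5) = (5/3). Reduce: 5 ≡ 2 (mod 3). Now have -(2/3).
Factor out 2: 2 = 2. Since 3 ≡ 3 (mod 8), (2/3) = -1. Now have (1/3).
(1/3) = 1. Collecting the sign factors: 1.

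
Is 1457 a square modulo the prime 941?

(1457/941)
  = (516/941)    [1457 ≡ 516 mod 941]
  = (129/941)    [941 ≡ 5 mod 8 ⇒ (2/941)^2 = +1]
  = (941/129)    [QR: 129 ≡ 1 mod 4, sign kept]
  = (38/129)    [941 ≡ 38 mod 129]
  = (19/129)    [129 ≡ 1 mod 8 ⇒ (2/129) = +1]
  = (129/19)    [QR: 129 ≡ 1 mod 4, sign kept]
  = (15/19)    [129 ≡ 15 mod 19]
  = -(19/15)    [QR: both ≡ 3 mod 4, sign flips]
  = -(4/15)    [19 ≡ 4 mod 15]
  = -(1/15)    [15 ≡ 7 mod 8 ⇒ (2/15)^2 = +1]
  = -1    [(1/15) = 1]
(1457/941) = -1, and 941 is prime, so 1457 is not a quadratic residue mod 941.

no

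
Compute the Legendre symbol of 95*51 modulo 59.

By multiplicativity, (95·51|59) = (95|59)·(51|59).
First factor (95|59):
(95|59)
  = (36|59)    [95 ≡ 36 mod 59]
  = (9|59)    [59 ≡ 3 mod 8 ⇒ (2|59)^2 = +1]
  = (59|9)    [QR: 9 ≡ 1 mod 4, sign kept]
  = (5|9)    [59 ≡ 5 mod 9]
  = (9|5)    [QR: 5 ≡ 1 mod 4, sign kept]
  = (4|5)    [9 ≡ 4 mod 5]
  = (1|5)    [5 ≡ 5 mod 8 ⇒ (2|5)^2 = +1]
  = 1    [(1|5) = 1]
Second factor (51|59):
(51|59)
  = -(59|51)    [QR: both ≡ 3 mod 4, sign flips]
  = -(8|51)    [59 ≡ 8 mod 51]
  = (1|51)    [51 ≡ 3 mod 8 ⇒ (2|51)^3 = -1]
  = 1    [(1|51) = 1]
Product: (1)·(1) = 1.

1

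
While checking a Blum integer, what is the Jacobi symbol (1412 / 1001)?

1

Reduce the numerator: 1412 ≡ 411 (mod 1001), so (1412 / 1001) = (411 / 1001).
1001 ≡ 1 (mod 4), so quadratic reciprocity gives (411 / 1001) = (1001 / 411). Reduce: 1001 ≡ 179 (mod 411). Now have (179 / 411).
Both 179 ≡ 3 and 411 ≡ 3 (mod 4), so reciprocity gives (179 / 411) = -(411 / 179). Reduce: 411 ≡ 53 (mod 179). Now have -(53 / 179).
53 ≡ 1 (mod 4), so quadratic reciprocity gives (53 / 179) = (179 / 53). Reduce: 179 ≡ 20 (mod 53). Now have -(20 / 53).
Factor out 2: 20 = 2^2·5. Since 53 ≡ 5 (mod 8), (2 / 53) = -1, and (2 / 53)^2 = +1. Now have -(5 / 53).
5 ≡ 1 (mod 4), so quadratic reciprocity gives (5 / 53) = (53 / 5). Reduce: 53 ≡ 3 (mod 5). Now have -(3 / 5).
5 ≡ 1 (mod 4), so quadratic reciprocity gives (3 / 5) = (5 / 3). Reduce: 5 ≡ 2 (mod 3). Now have -(2 / 3).
Factor out 2: 2 = 2. Since 3 ≡ 3 (mod 8), (2 / 3) = -1. Now have (1 / 3).
(1 / 3) = 1. Collecting the sign factors: 1.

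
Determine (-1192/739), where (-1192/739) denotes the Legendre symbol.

Pull out -1: (-1192/739) = (-1/739)·(1192/739). Since 739 ≡ 3 (mod 4), (-1/739) = -1. Now have -(1192/739).
Reduce the numerator: 1192 ≡ 453 (mod 739), so (1192/739) = (453/739).
453 ≡ 1 (mod 4), so quadratic reciprocity gives (453/739) = (739/453). Reduce: 739 ≡ 286 (mod 453). Now have -(286/453).
Factor out 2: 286 = 2·143. Since 453 ≡ 5 (mod 8), (2/453) = -1. Now have (143/453).
453 ≡ 1 (mod 4), so quadratic reciprocity gives (143/453) = (453/143). Reduce: 453 ≡ 24 (mod 143). Now have (24/143).
Factor out 2: 24 = 2^3·3. Since 143 ≡ 7 (mod 8), (2/143) = +1, and (2/143)^3 = +1. Now have (3/143).
Both 3 ≡ 3 and 143 ≡ 3 (mod 4), so reciprocity gives (3/143) = -(143/3). Reduce: 143 ≡ 2 (mod 3). Now have -(2/3).
Factor out 2: 2 = 2. Since 3 ≡ 3 (mod 8), (2/3) = -1. Now have (1/3).
(1/3) = 1. Collecting the sign factors: 1.

1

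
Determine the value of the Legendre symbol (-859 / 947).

1

(-859 / 947)
  = (88 / 947)    [-859 ≡ 88 mod 947]
  = -(11 / 947)    [947 ≡ 3 mod 8 ⇒ (2 / 947)^3 = -1]
  = (947 / 11)    [QR: both ≡ 3 mod 4, sign flips]
  = (1 / 11)    [947 ≡ 1 mod 11]
  = 1    [(1 / 11) = 1]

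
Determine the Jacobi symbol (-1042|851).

Reduce the numerator: -1042 ≡ 660 (mod 851), so (-1042|851) = (660|851).
Factor out 2: 660 = 2^2·165. Since 851 ≡ 3 (mod 8), (2|851) = -1, and (2|851)^2 = +1. Now have (165|851).
165 ≡ 1 (mod 4), so quadratic reciprocity gives (165|851) = (851|165). Reduce: 851 ≡ 26 (mod 165). Now have (26|165).
Factor out 2: 26 = 2·13. Since 165 ≡ 5 (mod 8), (2|165) = -1. Now have -(13|165).
13 ≡ 1 (mod 4), so quadratic reciprocity gives (13|165) = (165|13). Reduce: 165 ≡ 9 (mod 13). Now have -(9|13).
9 ≡ 1 (mod 4), so quadratic reciprocity gives (9|13) = (13|9). Reduce: 13 ≡ 4 (mod 9). Now have -(4|9).
Factor out 2: 4 = 2^2. Since 9 ≡ 1 (mod 8), (2|9) = +1, and (2|9)^2 = +1. Now have -(1|9).
(1|9) = 1. Collecting the sign factors: -1.

-1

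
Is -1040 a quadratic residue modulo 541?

(-1040/541)
  = (1040/541)    [541 ≡ 1 mod 4 ⇒ (-1/541) = +1]
  = (499/541)    [1040 ≡ 499 mod 541]
  = (541/499)    [QR: 541 ≡ 1 mod 4, sign kept]
  = (42/499)    [541 ≡ 42 mod 499]
  = -(21/499)    [499 ≡ 3 mod 8 ⇒ (2/499) = -1]
  = -(499/21)    [QR: 21 ≡ 1 mod 4, sign kept]
  = -(16/21)    [499 ≡ 16 mod 21]
  = -(1/21)    [21 ≡ 5 mod 8 ⇒ (2/21)^4 = +1]
  = -1    [(1/21) = 1]
The Legendre symbol is -1, so x^2 ≡ -1040 (mod 541) has no solution.

no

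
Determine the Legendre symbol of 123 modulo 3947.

Both 123 ≡ 3 and 3947 ≡ 3 (mod 4), so reciprocity gives (123/3947) = -(3947/123). Reduce: 3947 ≡ 11 (mod 123). Now have -(11/123).
Both 11 ≡ 3 and 123 ≡ 3 (mod 4), so reciprocity gives (11/123) = -(123/11). Reduce: 123 ≡ 2 (mod 11). Now have (2/11).
Factor out 2: 2 = 2. Since 11 ≡ 3 (mod 8), (2/11) = -1. Now have -(1/11).
(1/11) = 1. Collecting the sign factors: -1.

-1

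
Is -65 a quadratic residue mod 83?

(-65|83)
  = -(65|83)    [83 ≡ 3 mod 4 ⇒ (-1|83) = -1]
  = -(83|65)    [QR: 65 ≡ 1 mod 4, sign kept]
  = -(18|65)    [83 ≡ 18 mod 65]
  = -(9|65)    [65 ≡ 1 mod 8 ⇒ (2|65) = +1]
  = -(65|9)    [QR: 9 ≡ 1 mod 4, sign kept]
  = -(2|9)    [65 ≡ 2 mod 9]
  = -(1|9)    [9 ≡ 1 mod 8 ⇒ (2|9) = +1]
  = -1    [(1|9) = 1]
The Legendre symbol is -1, so x^2 ≡ -65 (mod 83) has no solution.

no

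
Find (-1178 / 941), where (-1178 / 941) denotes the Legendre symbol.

(-1178 / 941)
  = (1178 / 941)    [941 ≡ 1 mod 4 ⇒ (-1 / 941) = +1]
  = (237 / 941)    [1178 ≡ 237 mod 941]
  = (941 / 237)    [QR: 237 ≡ 1 mod 4, sign kept]
  = (230 / 237)    [941 ≡ 230 mod 237]
  = -(115 / 237)    [237 ≡ 5 mod 8 ⇒ (2 / 237) = -1]
  = -(237 / 115)    [QR: 237 ≡ 1 mod 4, sign kept]
  = -(7 / 115)    [237 ≡ 7 mod 115]
  = (115 / 7)    [QR: both ≡ 3 mod 4, sign flips]
  = (3 / 7)    [115 ≡ 3 mod 7]
  = -(7 / 3)    [QR: both ≡ 3 mod 4, sign flips]
  = -(1 / 3)    [7 ≡ 1 mod 3]
  = -1    [(1 / 3) = 1]

-1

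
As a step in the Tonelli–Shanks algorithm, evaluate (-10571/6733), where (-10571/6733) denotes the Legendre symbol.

(-10571/6733)
  = (10571/6733)    [6733 ≡ 1 mod 4 ⇒ (-1/6733) = +1]
  = (3838/6733)    [10571 ≡ 3838 mod 6733]
  = -(1919/6733)    [6733 ≡ 5 mod 8 ⇒ (2/6733) = -1]
  = -(6733/1919)    [QR: 6733 ≡ 1 mod 4, sign kept]
  = -(976/1919)    [6733 ≡ 976 mod 1919]
  = -(61/1919)    [1919 ≡ 7 mod 8 ⇒ (2/1919)^4 = +1]
  = -(1919/61)    [QR: 61 ≡ 1 mod 4, sign kept]
  = -(28/61)    [1919 ≡ 28 mod 61]
  = -(7/61)    [61 ≡ 5 mod 8 ⇒ (2/61)^2 = +1]
  = -(61/7)    [QR: 61 ≡ 1 mod 4, sign kept]
  = -(5/7)    [61 ≡ 5 mod 7]
  = -(7/5)    [QR: 5 ≡ 1 mod 4, sign kept]
  = -(2/5)    [7 ≡ 2 mod 5]
  = (1/5)    [5 ≡ 5 mod 8 ⇒ (2/5) = -1]
  = 1    [(1/5) = 1]

1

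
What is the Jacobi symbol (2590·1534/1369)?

0

By multiplicativity, (2590·1534/1369) = (2590/1369)·(1534/1369).
First factor (2590/1369):
Reduce the numerator: 2590 ≡ 1221 (mod 1369), so (2590/1369) = (1221/1369).
1221 ≡ 1 (mod 4), so quadratic reciprocity gives (1221/1369) = (1369/1221). Reduce: 1369 ≡ 148 (mod 1221). Now have (148/1221).
Factor out 2: 148 = 2^2·37. Since 1221 ≡ 5 (mod 8), (2/1221) = -1, and (2/1221)^2 = +1. Now have (37/1221).
37 ≡ 1 (mod 4), so quadratic reciprocity gives (37/1221) = (1221/37). Reduce: 1221 ≡ 0 (mod 37). Now have (0/37).
The numerator is now 0 with denominator 37 > 1: the symbol is 0.
Second factor (1534/1369):
Reduce the numerator: 1534 ≡ 165 (mod 1369), so (1534/1369) = (165/1369).
165 ≡ 1 (mod 4), so quadratic reciprocity gives (165/1369) = (1369/165). Reduce: 1369 ≡ 49 (mod 165). Now have (49/165).
49 ≡ 1 (mod 4), so quadratic reciprocity gives (49/165) = (165/49). Reduce: 165 ≡ 18 (mod 49). Now have (18/49).
Factor out 2: 18 = 2·9. Since 49 ≡ 1 (mod 8), (2/49) = +1. Now have (9/49).
9 ≡ 1 (mod 4), so quadratic reciprocity gives (9/49) = (49/9). Reduce: 49 ≡ 4 (mod 9). Now have (4/9).
Factor out 2: 4 = 2^2. Since 9 ≡ 1 (mod 8), (2/9) = +1, and (2/9)^2 = +1. Now have (1/9).
(1/9) = 1. Collecting the sign factors: 1.
Product: (0)·(1) = 0.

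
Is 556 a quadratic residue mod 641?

no

Factor out 2: 556 = 2^2·139. Since 641 ≡ 1 (mod 8), (2/641) = +1, and (2/641)^2 = +1. Now have (139/641).
641 ≡ 1 (mod 4), so quadratic reciprocity gives (139/641) = (641/139). Reduce: 641 ≡ 85 (mod 139). Now have (85/139).
85 ≡ 1 (mod 4), so quadratic reciprocity gives (85/139) = (139/85). Reduce: 139 ≡ 54 (mod 85). Now have (54/85).
Factor out 2: 54 = 2·27. Since 85 ≡ 5 (mod 8), (2/85) = -1. Now have -(27/85).
85 ≡ 1 (mod 4), so quadratic reciprocity gives (27/85) = (85/27). Reduce: 85 ≡ 4 (mod 27). Now have -(4/27).
Factor out 2: 4 = 2^2. Since 27 ≡ 3 (mod 8), (2/27) = -1, and (2/27)^2 = +1. Now have -(1/27).
(1/27) = 1. Collecting the sign factors: -1.
(556/641) = -1, and 641 is prime, so 556 is not a quadratic residue mod 641.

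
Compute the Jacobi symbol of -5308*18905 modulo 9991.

1

By multiplicativity, (-5308·18905 / 9991) = (-5308 / 9991)·(18905 / 9991).
First factor (-5308 / 9991):
(-5308 / 9991)
  = -(5308 / 9991)    [9991 ≡ 3 mod 4 ⇒ (-1 / 9991) = -1]
  = -(1327 / 9991)    [9991 ≡ 7 mod 8 ⇒ (2 / 9991)^2 = +1]
  = (9991 / 1327)    [QR: both ≡ 3 mod 4, sign flips]
  = (702 / 1327)    [9991 ≡ 702 mod 1327]
  = (351 / 1327)    [1327 ≡ 7 mod 8 ⇒ (2 / 1327) = +1]
  = -(1327 / 351)    [QR: both ≡ 3 mod 4, sign flips]
  = -(274 / 351)    [1327 ≡ 274 mod 351]
  = -(137 / 351)    [351 ≡ 7 mod 8 ⇒ (2 / 351) = +1]
  = -(351 / 137)    [QR: 137 ≡ 1 mod 4, sign kept]
  = -(77 / 137)    [351 ≡ 77 mod 137]
  = -(137 / 77)    [QR: 77 ≡ 1 mod 4, sign kept]
  = -(60 / 77)    [137 ≡ 60 mod 77]
  = -(15 / 77)    [77 ≡ 5 mod 8 ⇒ (2 / 77)^2 = +1]
  = -(77 / 15)    [QR: 77 ≡ 1 mod 4, sign kept]
  = -(2 / 15)    [77 ≡ 2 mod 15]
  = -(1 / 15)    [15 ≡ 7 mod 8 ⇒ (2 / 15) = +1]
  = -1    [(1 / 15) = 1]
Second factor (18905 / 9991):
(18905 / 9991)
  = (8914 / 9991)    [18905 ≡ 8914 mod 9991]
  = (4457 / 9991)    [9991 ≡ 7 mod 8 ⇒ (2 / 9991) = +1]
  = (9991 / 4457)    [QR: 4457 ≡ 1 mod 4, sign kept]
  = (1077 / 4457)    [9991 ≡ 1077 mod 4457]
  = (4457 / 1077)    [QR: 1077 ≡ 1 mod 4, sign kept]
  = (149 / 1077)    [4457 ≡ 149 mod 1077]
  = (1077 / 149)    [QR: 149 ≡ 1 mod 4, sign kept]
  = (34 / 149)    [1077 ≡ 34 mod 149]
  = -(17 / 149)    [149 ≡ 5 mod 8 ⇒ (2 / 149) = -1]
  = -(149 / 17)    [QR: 17 ≡ 1 mod 4, sign kept]
  = -(13 / 17)    [149 ≡ 13 mod 17]
  = -(17 / 13)    [QR: 13 ≡ 1 mod 4, sign kept]
  = -(4 / 13)    [17 ≡ 4 mod 13]
  = -(1 / 13)    [13 ≡ 5 mod 8 ⇒ (2 / 13)^2 = +1]
  = -1    [(1 / 13) = 1]
Product: (-1)·(-1) = 1.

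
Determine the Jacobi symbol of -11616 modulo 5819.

0

Reduce the numerator: -11616 ≡ 22 (mod 5819), so (-11616/5819) = (22/5819).
Factor out 2: 22 = 2·11. Since 5819 ≡ 3 (mod 8), (2/5819) = -1. Now have -(11/5819).
Both 11 ≡ 3 and 5819 ≡ 3 (mod 4), so reciprocity gives (11/5819) = -(5819/11). Reduce: 5819 ≡ 0 (mod 11). Now have (0/11).
The numerator is now 0 with denominator 11 > 1: the symbol is 0.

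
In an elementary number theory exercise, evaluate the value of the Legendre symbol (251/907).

Both 251 ≡ 3 and 907 ≡ 3 (mod 4), so reciprocity gives (251/907) = -(907/251). Reduce: 907 ≡ 154 (mod 251). Now have -(154/251).
Factor out 2: 154 = 2·77. Since 251 ≡ 3 (mod 8), (2/251) = -1. Now have (77/251).
77 ≡ 1 (mod 4), so quadratic reciprocity gives (77/251) = (251/77). Reduce: 251 ≡ 20 (mod 77). Now have (20/77).
Factor out 2: 20 = 2^2·5. Since 77 ≡ 5 (mod 8), (2/77) = -1, and (2/77)^2 = +1. Now have (5/77).
5 ≡ 1 (mod 4), so quadratic reciprocity gives (5/77) = (77/5). Reduce: 77 ≡ 2 (mod 5). Now have (2/5).
Factor out 2: 2 = 2. Since 5 ≡ 5 (mod 8), (2/5) = -1. Now have -(1/5).
(1/5) = 1. Collecting the sign factors: -1.

-1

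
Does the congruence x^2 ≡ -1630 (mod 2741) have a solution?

no

(-1630/2741)
  = (1111/2741)    [-1630 ≡ 1111 mod 2741]
  = (2741/1111)    [QR: 2741 ≡ 1 mod 4, sign kept]
  = (519/1111)    [2741 ≡ 519 mod 1111]
  = -(1111/519)    [QR: both ≡ 3 mod 4, sign flips]
  = -(73/519)    [1111 ≡ 73 mod 519]
  = -(519/73)    [QR: 73 ≡ 1 mod 4, sign kept]
  = -(8/73)    [519 ≡ 8 mod 73]
  = -(1/73)    [73 ≡ 1 mod 8 ⇒ (2/73)^3 = +1]
  = -1    [(1/73) = 1]
(-1630/2741) = -1, and 2741 is prime, so -1630 is not a quadratic residue mod 2741.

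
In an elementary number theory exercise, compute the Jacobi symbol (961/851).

Reduce the numerator: 961 ≡ 110 (mod 851), so (961/851) = (110/851).
Factor out 2: 110 = 2·55. Since 851 ≡ 3 (mod 8), (2/851) = -1. Now have -(55/851).
Both 55 ≡ 3 and 851 ≡ 3 (mod 4), so reciprocity gives (55/851) = -(851/55). Reduce: 851 ≡ 26 (mod 55). Now have (26/55).
Factor out 2: 26 = 2·13. Since 55 ≡ 7 (mod 8), (2/55) = +1. Now have (13/55).
13 ≡ 1 (mod 4), so quadratic reciprocity gives (13/55) = (55/13). Reduce: 55 ≡ 3 (mod 13). Now have (3/13).
13 ≡ 1 (mod 4), so quadratic reciprocity gives (3/13) = (13/3). Reduce: 13 ≡ 1 (mod 3). Now have (1/3).
(1/3) = 1. Collecting the sign factors: 1.

1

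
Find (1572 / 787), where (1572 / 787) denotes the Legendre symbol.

1

(1572 / 787)
  = (785 / 787)    [1572 ≡ 785 mod 787]
  = (787 / 785)    [QR: 785 ≡ 1 mod 4, sign kept]
  = (2 / 785)    [787 ≡ 2 mod 785]
  = (1 / 785)    [785 ≡ 1 mod 8 ⇒ (2 / 785) = +1]
  = 1    [(1 / 785) = 1]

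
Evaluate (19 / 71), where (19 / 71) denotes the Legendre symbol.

Both 19 ≡ 3 and 71 ≡ 3 (mod 4), so reciprocity gives (19 / 71) = -(71 / 19). Reduce: 71 ≡ 14 (mod 19). Now have -(14 / 19).
Factor out 2: 14 = 2·7. Since 19 ≡ 3 (mod 8), (2 / 19) = -1. Now have (7 / 19).
Both 7 ≡ 3 and 19 ≡ 3 (mod 4), so reciprocity gives (7 / 19) = -(19 / 7). Reduce: 19 ≡ 5 (mod 7). Now have -(5 / 7).
5 ≡ 1 (mod 4), so quadratic reciprocity gives (5 / 7) = (7 / 5). Reduce: 7 ≡ 2 (mod 5). Now have -(2 / 5).
Factor out 2: 2 = 2. Since 5 ≡ 5 (mod 8), (2 / 5) = -1. Now have (1 / 5).
(1 / 5) = 1. Collecting the sign factors: 1.

1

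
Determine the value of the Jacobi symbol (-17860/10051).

(-17860/10051)
  = -(17860/10051)    [10051 ≡ 3 mod 4 ⇒ (-1/10051) = -1]
  = -(7809/10051)    [17860 ≡ 7809 mod 10051]
  = -(10051/7809)    [QR: 7809 ≡ 1 mod 4, sign kept]
  = -(2242/7809)    [10051 ≡ 2242 mod 7809]
  = -(1121/7809)    [7809 ≡ 1 mod 8 ⇒ (2/7809) = +1]
  = -(7809/1121)    [QR: 1121 ≡ 1 mod 4, sign kept]
  = -(1083/1121)    [7809 ≡ 1083 mod 1121]
  = -(1121/1083)    [QR: 1121 ≡ 1 mod 4, sign kept]
  = -(38/1083)    [1121 ≡ 38 mod 1083]
  = (19/1083)    [1083 ≡ 3 mod 8 ⇒ (2/1083) = -1]
  = -(1083/19)    [QR: both ≡ 3 mod 4, sign flips]
  = -(0/19)    [1083 ≡ 0 mod 19]
  = 0    [numerator 0, gcd > 1]

0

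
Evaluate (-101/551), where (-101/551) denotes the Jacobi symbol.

(-101/551)
  = (450/551)    [-101 ≡ 450 mod 551]
  = (225/551)    [551 ≡ 7 mod 8 ⇒ (2/551) = +1]
  = (551/225)    [QR: 225 ≡ 1 mod 4, sign kept]
  = (101/225)    [551 ≡ 101 mod 225]
  = (225/101)    [QR: 101 ≡ 1 mod 4, sign kept]
  = (23/101)    [225 ≡ 23 mod 101]
  = (101/23)    [QR: 101 ≡ 1 mod 4, sign kept]
  = (9/23)    [101 ≡ 9 mod 23]
  = (23/9)    [QR: 9 ≡ 1 mod 4, sign kept]
  = (5/9)    [23 ≡ 5 mod 9]
  = (9/5)    [QR: 5 ≡ 1 mod 4, sign kept]
  = (4/5)    [9 ≡ 4 mod 5]
  = (1/5)    [5 ≡ 5 mod 8 ⇒ (2/5)^2 = +1]
  = 1    [(1/5) = 1]

1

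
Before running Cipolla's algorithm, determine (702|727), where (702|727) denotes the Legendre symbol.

Factor out 2: 702 = 2·351. Since 727 ≡ 7 (mod 8), (2|727) = +1. Now have (351|727).
Both 351 ≡ 3 and 727 ≡ 3 (mod 4), so reciprocity gives (351|727) = -(727|351). Reduce: 727 ≡ 25 (mod 351). Now have -(25|351).
25 ≡ 1 (mod 4), so quadratic reciprocity gives (25|351) = (351|25). Reduce: 351 ≡ 1 (mod 25). Now have -(1|25).
(1|25) = 1. Collecting the sign factors: -1.

-1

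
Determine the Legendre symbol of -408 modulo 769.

Pull out -1: (-408/769) = (-1/769)·(408/769). Since 769 ≡ 1 (mod 4), (-1/769) = +1. Now have (408/769).
Factor out 2: 408 = 2^3·51. Since 769 ≡ 1 (mod 8), (2/769) = +1, and (2/769)^3 = +1. Now have (51/769).
769 ≡ 1 (mod 4), so quadratic reciprocity gives (51/769) = (769/51). Reduce: 769 ≡ 4 (mod 51). Now have (4/51).
Factor out 2: 4 = 2^2. Since 51 ≡ 3 (mod 8), (2/51) = -1, and (2/51)^2 = +1. Now have (1/51).
(1/51) = 1. Collecting the sign factors: 1.

1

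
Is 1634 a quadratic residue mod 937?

Reduce the numerator: 1634 ≡ 697 (mod 937), so (1634|937) = (697|937).
697 ≡ 1 (mod 4), so quadratic reciprocity gives (697|937) = (937|697). Reduce: 937 ≡ 240 (mod 697). Now have (240|697).
Factor out 2: 240 = 2^4·15. Since 697 ≡ 1 (mod 8), (2|697) = +1, and (2|697)^4 = +1. Now have (15|697).
697 ≡ 1 (mod 4), so quadratic reciprocity gives (15|697) = (697|15). Reduce: 697 ≡ 7 (mod 15). Now have (7|15).
Both 7 ≡ 3 and 15 ≡ 3 (mod 4), so reciprocity gives (7|15) = -(15|7). Reduce: 15 ≡ 1 (mod 7). Now have -(1|7).
(1|7) = 1. Collecting the sign factors: -1.
The Legendre symbol is -1, so x^2 ≡ 1634 (mod 937) has no solution.

no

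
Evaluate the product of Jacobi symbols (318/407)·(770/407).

0

By multiplicativity, (318·770/407) = (318/407)·(770/407).
First factor (318/407):
Factor out 2: 318 = 2·159. Since 407 ≡ 7 (mod 8), (2/407) = +1. Now have (159/407).
Both 159 ≡ 3 and 407 ≡ 3 (mod 4), so reciprocity gives (159/407) = -(407/159). Reduce: 407 ≡ 89 (mod 159). Now have -(89/159).
89 ≡ 1 (mod 4), so quadratic reciprocity gives (89/159) = (159/89). Reduce: 159 ≡ 70 (mod 89). Now have -(70/89).
Factor out 2: 70 = 2·35. Since 89 ≡ 1 (mod 8), (2/89) = +1. Now have -(35/89).
89 ≡ 1 (mod 4), so quadratic reciprocity gives (35/89) = (89/35). Reduce: 89 ≡ 19 (mod 35). Now have -(19/35).
Both 19 ≡ 3 and 35 ≡ 3 (mod 4), so reciprocity gives (19/35) = -(35/19). Reduce: 35 ≡ 16 (mod 19). Now have (16/19).
Factor out 2: 16 = 2^4. Since 19 ≡ 3 (mod 8), (2/19) = -1, and (2/19)^4 = +1. Now have (1/19).
(1/19) = 1. Collecting the sign factors: 1.
Second factor (770/407):
Reduce the numerator: 770 ≡ 363 (mod 407), so (770/407) = (363/407).
Both 363 ≡ 3 and 407 ≡ 3 (mod 4), so reciprocity gives (363/407) = -(407/363). Reduce: 407 ≡ 44 (mod 363). Now have -(44/363).
Factor out 2: 44 = 2^2·11. Since 363 ≡ 3 (mod 8), (2/363) = -1, and (2/363)^2 = +1. Now have -(11/363).
Both 11 ≡ 3 and 363 ≡ 3 (mod 4), so reciprocity gives (11/363) = -(363/11). Reduce: 363 ≡ 0 (mod 11). Now have (0/11).
The numerator is now 0 with denominator 11 > 1: the symbol is 0.
Product: (1)·(0) = 0.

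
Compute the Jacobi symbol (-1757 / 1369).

1

(-1757 / 1369)
  = (981 / 1369)    [-1757 ≡ 981 mod 1369]
  = (1369 / 981)    [QR: 981 ≡ 1 mod 4, sign kept]
  = (388 / 981)    [1369 ≡ 388 mod 981]
  = (97 / 981)    [981 ≡ 5 mod 8 ⇒ (2 / 981)^2 = +1]
  = (981 / 97)    [QR: 97 ≡ 1 mod 4, sign kept]
  = (11 / 97)    [981 ≡ 11 mod 97]
  = (97 / 11)    [QR: 97 ≡ 1 mod 4, sign kept]
  = (9 / 11)    [97 ≡ 9 mod 11]
  = (11 / 9)    [QR: 9 ≡ 1 mod 4, sign kept]
  = (2 / 9)    [11 ≡ 2 mod 9]
  = (1 / 9)    [9 ≡ 1 mod 8 ⇒ (2 / 9) = +1]
  = 1    [(1 / 9) = 1]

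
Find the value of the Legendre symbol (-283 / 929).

-1

(-283 / 929)
  = (646 / 929)    [-283 ≡ 646 mod 929]
  = (323 / 929)    [929 ≡ 1 mod 8 ⇒ (2 / 929) = +1]
  = (929 / 323)    [QR: 929 ≡ 1 mod 4, sign kept]
  = (283 / 323)    [929 ≡ 283 mod 323]
  = -(323 / 283)    [QR: both ≡ 3 mod 4, sign flips]
  = -(40 / 283)    [323 ≡ 40 mod 283]
  = (5 / 283)    [283 ≡ 3 mod 8 ⇒ (2 / 283)^3 = -1]
  = (283 / 5)    [QR: 5 ≡ 1 mod 4, sign kept]
  = (3 / 5)    [283 ≡ 3 mod 5]
  = (5 / 3)    [QR: 5 ≡ 1 mod 4, sign kept]
  = (2 / 3)    [5 ≡ 2 mod 3]
  = -(1 / 3)    [3 ≡ 3 mod 8 ⇒ (2 / 3) = -1]
  = -1    [(1 / 3) = 1]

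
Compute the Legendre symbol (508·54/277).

By multiplicativity, (508·54/277) = (508/277)·(54/277).
First factor (508/277):
(508/277)
  = (231/277)    [508 ≡ 231 mod 277]
  = (277/231)    [QR: 277 ≡ 1 mod 4, sign kept]
  = (46/231)    [277 ≡ 46 mod 231]
  = (23/231)    [231 ≡ 7 mod 8 ⇒ (2/231) = +1]
  = -(231/23)    [QR: both ≡ 3 mod 4, sign flips]
  = -(1/23)    [231 ≡ 1 mod 23]
  = -1    [(1/23) = 1]
Second factor (54/277):
(54/277)
  = -(27/277)    [277 ≡ 5 mod 8 ⇒ (2/277) = -1]
  = -(277/27)    [QR: 277 ≡ 1 mod 4, sign kept]
  = -(7/27)    [277 ≡ 7 mod 27]
  = (27/7)    [QR: both ≡ 3 mod 4, sign flips]
  = (6/7)    [27 ≡ 6 mod 7]
  = (3/7)    [7 ≡ 7 mod 8 ⇒ (2/7) = +1]
  = -(7/3)    [QR: both ≡ 3 mod 4, sign flips]
  = -(1/3)    [7 ≡ 1 mod 3]
  = -1    [(1/3) = 1]
Product: (-1)·(-1) = 1.

1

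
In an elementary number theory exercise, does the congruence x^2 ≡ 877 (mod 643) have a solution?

yes

Reduce the numerator: 877 ≡ 234 (mod 643), so (877/643) = (234/643).
Factor out 2: 234 = 2·117. Since 643 ≡ 3 (mod 8), (2/643) = -1. Now have -(117/643).
117 ≡ 1 (mod 4), so quadratic reciprocity gives (117/643) = (643/117). Reduce: 643 ≡ 58 (mod 117). Now have -(58/117).
Factor out 2: 58 = 2·29. Since 117 ≡ 5 (mod 8), (2/117) = -1. Now have (29/117).
29 ≡ 1 (mod 4), so quadratic reciprocity gives (29/117) = (117/29). Reduce: 117 ≡ 1 (mod 29). Now have (1/29).
(1/29) = 1. Collecting the sign factors: 1.
The Legendre symbol is 1, so x^2 ≡ 877 (mod 643) has solution.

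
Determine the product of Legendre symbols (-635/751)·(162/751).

-1

By multiplicativity, (-635·162/751) = (-635/751)·(162/751).
First factor (-635/751):
Reduce the numerator: -635 ≡ 116 (mod 751), so (-635/751) = (116/751).
Factor out 2: 116 = 2^2·29. Since 751 ≡ 7 (mod 8), (2/751) = +1, and (2/751)^2 = +1. Now have (29/751).
29 ≡ 1 (mod 4), so quadratic reciprocity gives (29/751) = (751/29). Reduce: 751 ≡ 26 (mod 29). Now have (26/29).
Factor out 2: 26 = 2·13. Since 29 ≡ 5 (mod 8), (2/29) = -1. Now have -(13/29).
13 ≡ 1 (mod 4), so quadratic reciprocity gives (13/29) = (29/13). Reduce: 29 ≡ 3 (mod 13). Now have -(3/13).
13 ≡ 1 (mod 4), so quadratic reciprocity gives (3/13) = (13/3). Reduce: 13 ≡ 1 (mod 3). Now have -(1/3).
(1/3) = 1. Collecting the sign factors: -1.
Second factor (162/751):
Factor out 2: 162 = 2·81. Since 751 ≡ 7 (mod 8), (2/751) = +1. Now have (81/751).
81 ≡ 1 (mod 4), so quadratic reciprocity gives (81/751) = (751/81). Reduce: 751 ≡ 22 (mod 81). Now have (22/81).
Factor out 2: 22 = 2·11. Since 81 ≡ 1 (mod 8), (2/81) = +1. Now have (11/81).
81 ≡ 1 (mod 4), so quadratic reciprocity gives (11/81) = (81/11). Reduce: 81 ≡ 4 (mod 11). Now have (4/11).
Factor out 2: 4 = 2^2. Since 11 ≡ 3 (mod 8), (2/11) = -1, and (2/11)^2 = +1. Now have (1/11).
(1/11) = 1. Collecting the sign factors: 1.
Product: (-1)·(1) = -1.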